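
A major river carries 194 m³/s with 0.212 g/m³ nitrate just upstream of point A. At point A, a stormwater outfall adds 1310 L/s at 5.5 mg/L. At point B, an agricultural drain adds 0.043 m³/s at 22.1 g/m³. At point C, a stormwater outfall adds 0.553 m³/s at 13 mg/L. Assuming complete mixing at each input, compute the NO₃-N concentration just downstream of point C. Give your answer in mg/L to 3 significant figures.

0.288 mg/L

1310 L/s = 1.31 m³/s.
After input A: C = (194·0.212 + 1.31·5.5) / 195.3 = 0.2475 mg/L.
After input B: C = (195.3·0.2475 + 0.043·22.1) / 195.4 = 0.2523 mg/L.
After input C: C = (195.4·0.2523 + 0.553·13) / 195.9 = 0.2883 mg/L.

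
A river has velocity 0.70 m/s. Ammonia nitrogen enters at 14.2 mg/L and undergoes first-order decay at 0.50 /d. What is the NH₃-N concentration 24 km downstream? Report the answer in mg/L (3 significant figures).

Travel time t = 24 km / 0.70 m/s = 2.4e+04/0.70 = 3.429e+04 s = 0.3968 d.
First-order decay: C = 14.2·exp(−0.50·0.3968) = 14.2·0.82 = 11.64 mg/L.

11.6 mg/L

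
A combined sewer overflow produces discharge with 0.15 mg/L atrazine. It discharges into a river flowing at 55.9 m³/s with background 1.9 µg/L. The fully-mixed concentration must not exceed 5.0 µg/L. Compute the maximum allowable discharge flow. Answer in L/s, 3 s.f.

1200 L/s

1.9 µg/L = 0.0019 mg/L.
5.0 µg/L = 0.005 mg/L.
Mass balance at complete mixing: C_std·(Q_w + Q_r) = Q_w·C_e + Q_r·C_b.
Rearranging, Q_w = Q_r·(C_std − C_b)/(C_e − C_std) = 55.9·(0.005 − 0.0019) / (0.15 − 0.005) = 1.195 m³/s.
= 1195 L/s.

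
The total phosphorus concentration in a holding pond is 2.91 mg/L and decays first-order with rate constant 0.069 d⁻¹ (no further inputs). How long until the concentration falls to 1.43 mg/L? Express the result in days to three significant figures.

t = ln(C₀/C)/k = ln(2.91/1.43)/0.069 = 0.7105/0.069 = 10.3 d.

10.3 d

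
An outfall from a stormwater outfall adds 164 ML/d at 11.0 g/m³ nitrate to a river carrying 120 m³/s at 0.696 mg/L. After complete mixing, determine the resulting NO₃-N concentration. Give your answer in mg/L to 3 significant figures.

164 ML/d = 1.898 m³/s.
By mass balance at complete mixing, C = (1.898·11 + 120·0.696) / (1.898 + 120) = 104.4/121.9 = 0.8564 mg/L.

0.856 mg/L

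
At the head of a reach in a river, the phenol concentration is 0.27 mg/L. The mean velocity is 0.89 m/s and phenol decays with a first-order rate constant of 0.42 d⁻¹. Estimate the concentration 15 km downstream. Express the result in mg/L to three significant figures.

0.249 mg/L

Travel time t = 15 km / 0.89 m/s = 1.5e+04/0.89 = 1.685e+04 s = 0.1951 d.
First-order decay: C = 0.27·exp(−0.42·0.1951) = 0.27·0.9213 = 0.2488 mg/L.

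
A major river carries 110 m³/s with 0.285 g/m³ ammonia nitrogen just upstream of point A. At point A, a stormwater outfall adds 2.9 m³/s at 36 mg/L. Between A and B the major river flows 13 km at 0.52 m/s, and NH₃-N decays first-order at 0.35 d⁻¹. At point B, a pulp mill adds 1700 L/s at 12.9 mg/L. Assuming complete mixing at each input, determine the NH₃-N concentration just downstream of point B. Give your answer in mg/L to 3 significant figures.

After input A: C = (110·0.285 + 2.9·36) / 112.9 = 1.202 mg/L.
Over the 13 km reach to input B (t = 2.5e+04 s = 0.2894 d), decay gives C = 1.202·exp(−0.35·0.2894) = 1.087 mg/L.
1700 L/s = 1.7 m³/s.
After input B: C = (112.9·1.087 + 1.7·12.9) / 114.6 = 1.262 mg/L.

1.26 mg/L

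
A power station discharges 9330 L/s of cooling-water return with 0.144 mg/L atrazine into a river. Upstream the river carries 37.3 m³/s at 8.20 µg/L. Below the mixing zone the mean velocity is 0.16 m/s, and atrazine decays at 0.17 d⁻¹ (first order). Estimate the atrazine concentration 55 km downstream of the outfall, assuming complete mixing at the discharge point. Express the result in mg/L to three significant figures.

0.0180 mg/L

9330 L/s = 9.33 m³/s.
8.20 µg/L = 0.0082 mg/L.
After complete mixing, C₀ = (9.33·0.144 + 37.3·0.0082) / 46.63 = 0.03537 mg/L.
Travel time t = 5.5e+04 m / 0.16 m/s = 3.438e+05 s = 3.979 d.
C = 0.03537·exp(−0.17·3.979) = 0.03537·0.5085 = 0.01799 mg/L.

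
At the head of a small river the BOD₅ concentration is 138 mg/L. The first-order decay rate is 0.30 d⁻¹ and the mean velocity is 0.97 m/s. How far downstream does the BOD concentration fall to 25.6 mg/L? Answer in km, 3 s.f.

471 km

From C = C₀·e^(−kt), t = ln(C₀/C)/k = ln(138/25.6)/0.30 = 1.685/0.30 = 5.616 d.
Distance = v·t = 0.97 m/s × 4.852e+05 s = 4.706e+05 m = 470.6 km.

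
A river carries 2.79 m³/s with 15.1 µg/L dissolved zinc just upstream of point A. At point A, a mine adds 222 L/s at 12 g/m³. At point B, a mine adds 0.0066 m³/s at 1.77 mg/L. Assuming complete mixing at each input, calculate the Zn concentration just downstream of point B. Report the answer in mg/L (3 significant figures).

15.1 µg/L = 0.0151 mg/L.
222 L/s = 0.222 m³/s.
After input A: C = (2.79·0.0151 + 0.222·12) / 3.012 = 0.8984 mg/L.
After input B: C = (3.012·0.8984 + 0.0066·1.77) / 3.019 = 0.9004 mg/L.

0.900 mg/L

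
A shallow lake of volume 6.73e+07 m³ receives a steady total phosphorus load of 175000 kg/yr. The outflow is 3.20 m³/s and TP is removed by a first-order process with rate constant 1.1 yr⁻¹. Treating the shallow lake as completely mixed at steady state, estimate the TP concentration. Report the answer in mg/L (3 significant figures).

1.00 mg/L

Outflow Q = 3.20 m³/s × 3.156e+07 s/yr = 1.01e+08 m³/yr.
Steady-state CSTR mass balance: W = Q·C + k·V·C, so C = W/(Q + kV).
Q + kV = 1.01e+08 + 1.1·6.73e+07 = 1.75e+08 m³/yr.
C = 175000/1.75e+08 = 0.0009999 kg/m³ = 0.9999 mg/L.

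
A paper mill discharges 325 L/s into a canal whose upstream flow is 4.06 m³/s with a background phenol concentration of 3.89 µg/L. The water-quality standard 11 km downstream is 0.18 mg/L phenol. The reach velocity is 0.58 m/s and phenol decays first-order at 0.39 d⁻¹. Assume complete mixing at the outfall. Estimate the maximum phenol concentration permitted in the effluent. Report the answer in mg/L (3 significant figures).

325 L/s = 0.325 m³/s.
3.89 µg/L = 0.00389 mg/L.
Travel time to the compliance point: t = 1.1e+04/0.58 = 1.897e+04 s = 0.2195 d; decay factor exp(−0.39·0.2195) = 0.918.
So the concentration just after mixing may be at most 0.18/0.918 = 0.1961 mg/L.
Mass balance: 0.1961·4.385 = 0.325·Cₑ + 4.06·0.00389.
Cₑ = (0.8598 − 0.01579) / 0.325 = 2.597 mg/L.

2.60 mg/L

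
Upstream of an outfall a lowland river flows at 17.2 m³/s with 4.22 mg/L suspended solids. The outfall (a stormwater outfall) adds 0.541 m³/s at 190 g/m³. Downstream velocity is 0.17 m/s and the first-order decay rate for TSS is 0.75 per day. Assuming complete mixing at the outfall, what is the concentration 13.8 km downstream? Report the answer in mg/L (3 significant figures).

4.89 mg/L

After complete mixing, C₀ = (0.541·190 + 17.2·4.22) / 17.74 = 9.885 mg/L.
Travel time t = 1.38e+04 m / 0.17 m/s = 8.118e+04 s = 0.9395 d.
C = 9.885·exp(−0.75·0.9395) = 9.885·0.4943 = 4.886 mg/L.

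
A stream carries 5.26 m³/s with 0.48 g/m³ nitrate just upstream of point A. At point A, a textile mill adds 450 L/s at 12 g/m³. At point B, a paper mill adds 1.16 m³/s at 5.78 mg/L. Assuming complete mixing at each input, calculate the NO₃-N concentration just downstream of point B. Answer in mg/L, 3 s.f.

2.13 mg/L

450 L/s = 0.45 m³/s.
After input A: C = (5.26·0.48 + 0.45·12) / 5.71 = 1.388 mg/L.
After input B: C = (5.71·1.388 + 1.16·5.78) / 6.87 = 2.129 mg/L.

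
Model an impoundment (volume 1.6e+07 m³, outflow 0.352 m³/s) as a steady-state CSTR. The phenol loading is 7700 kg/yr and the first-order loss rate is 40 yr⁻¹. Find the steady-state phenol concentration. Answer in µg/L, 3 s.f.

11.8 µg/L

Outflow Q = 0.352 m³/s × 3.156e+07 s/yr = 1.111e+07 m³/yr.
Steady-state CSTR mass balance: W = Q·C + k·V·C, so C = W/(Q + kV).
Q + kV = 1.111e+07 + 40·1.6e+07 = 6.511e+08 m³/yr.
C = 7700/6.511e+08 = 1.183e-05 kg/m³ = 0.01183 mg/L = 11.83 µg/L.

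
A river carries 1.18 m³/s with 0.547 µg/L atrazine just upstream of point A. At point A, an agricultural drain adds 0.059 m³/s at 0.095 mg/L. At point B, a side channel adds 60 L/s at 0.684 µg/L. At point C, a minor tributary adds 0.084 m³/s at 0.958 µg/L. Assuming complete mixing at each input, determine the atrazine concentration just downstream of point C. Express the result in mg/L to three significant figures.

0.547 µg/L = 0.000547 mg/L.
After input A: C = (1.18·0.000547 + 0.059·0.095) / 1.239 = 0.005045 mg/L.
60 L/s = 0.06 m³/s.
0.684 µg/L = 0.000684 mg/L.
After input B: C = (1.239·0.005045 + 0.06·0.000684) / 1.299 = 0.004843 mg/L.
0.958 µg/L = 0.000958 mg/L.
After input C: C = (1.299·0.004843 + 0.084·0.000958) / 1.383 = 0.004607 mg/L.

0.00461 mg/L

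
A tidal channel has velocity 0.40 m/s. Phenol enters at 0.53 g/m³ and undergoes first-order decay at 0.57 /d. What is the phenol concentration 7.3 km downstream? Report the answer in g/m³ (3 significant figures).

0.470 g/m³

Travel time t = 7.3 km / 0.40 m/s = 7300/0.40 = 1.825e+04 s = 0.2112 d.
First-order decay: C = 0.53·exp(−0.57·0.2112) = 0.53·0.8866 = 0.4699 g/m³.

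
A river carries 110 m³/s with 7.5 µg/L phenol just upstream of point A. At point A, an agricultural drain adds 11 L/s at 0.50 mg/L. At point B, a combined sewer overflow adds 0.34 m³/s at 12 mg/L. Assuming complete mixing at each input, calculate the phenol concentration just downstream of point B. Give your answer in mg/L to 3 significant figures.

7.5 µg/L = 0.0075 mg/L.
11 L/s = 0.011 m³/s.
After input A: C = (110·0.0075 + 0.011·0.5) / 110 = 0.007549 mg/L.
After input B: C = (110·0.007549 + 0.34·12) / 110.4 = 0.0445 mg/L.

0.0445 mg/L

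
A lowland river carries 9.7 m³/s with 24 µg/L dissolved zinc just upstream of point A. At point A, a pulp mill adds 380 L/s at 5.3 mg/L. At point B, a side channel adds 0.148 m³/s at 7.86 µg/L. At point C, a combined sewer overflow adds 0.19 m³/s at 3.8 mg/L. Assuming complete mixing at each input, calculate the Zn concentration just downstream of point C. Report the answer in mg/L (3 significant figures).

0.285 mg/L

24 µg/L = 0.024 mg/L.
380 L/s = 0.38 m³/s.
After input A: C = (9.7·0.024 + 0.38·5.3) / 10.08 = 0.2229 mg/L.
7.86 µg/L = 0.00786 mg/L.
After input B: C = (10.08·0.2229 + 0.148·0.00786) / 10.23 = 0.2198 mg/L.
After input C: C = (10.23·0.2198 + 0.19·3.8) / 10.42 = 0.2851 mg/L.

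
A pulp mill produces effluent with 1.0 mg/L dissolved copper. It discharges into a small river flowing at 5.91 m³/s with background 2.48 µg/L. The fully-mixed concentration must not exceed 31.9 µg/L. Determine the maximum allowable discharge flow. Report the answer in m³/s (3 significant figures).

0.180 m³/s

2.48 µg/L = 0.00248 mg/L.
31.9 µg/L = 0.0319 mg/L.
Mass balance at complete mixing: C_std·(Q_w + Q_r) = Q_w·C_e + Q_r·C_b.
Rearranging, Q_w = Q_r·(C_std − C_b)/(C_e − C_std) = 5.91·(0.0319 − 0.00248) / (1 − 0.0319) = 0.1796 m³/s.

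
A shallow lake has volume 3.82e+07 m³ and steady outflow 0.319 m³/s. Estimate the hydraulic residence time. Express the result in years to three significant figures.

Q = 0.319 m³/s × 3.156e+07 s/yr = 1.007e+07 m³/yr.
Hydraulic residence time τ = V/Q = 3.82e+07/1.007e+07 = 3.795 yr.

3.79 yr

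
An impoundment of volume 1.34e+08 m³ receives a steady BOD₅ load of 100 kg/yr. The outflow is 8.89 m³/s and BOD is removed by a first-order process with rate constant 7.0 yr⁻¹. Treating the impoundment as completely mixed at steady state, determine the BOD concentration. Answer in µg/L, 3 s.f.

0.0821 µg/L

Outflow Q = 8.89 m³/s × 3.156e+07 s/yr = 2.805e+08 m³/yr.
Steady-state CSTR mass balance: W = Q·C + k·V·C, so C = W/(Q + kV).
Q + kV = 2.805e+08 + 7.0·1.34e+08 = 1.219e+09 m³/yr.
C = 100/1.219e+09 = 8.206e-08 kg/m³ = 8.206e-05 mg/L = 0.08206 µg/L.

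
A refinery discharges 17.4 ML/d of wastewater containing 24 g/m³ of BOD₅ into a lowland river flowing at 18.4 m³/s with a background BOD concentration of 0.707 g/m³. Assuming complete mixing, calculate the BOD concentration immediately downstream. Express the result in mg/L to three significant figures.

17.4 ML/d = 0.2014 m³/s.
Flow-weighted mixing gives C = (0.2014·24 + 18.4·0.707) / (0.2014 + 18.4) = 17.84/18.6 = 0.9592 mg/L.

0.959 mg/L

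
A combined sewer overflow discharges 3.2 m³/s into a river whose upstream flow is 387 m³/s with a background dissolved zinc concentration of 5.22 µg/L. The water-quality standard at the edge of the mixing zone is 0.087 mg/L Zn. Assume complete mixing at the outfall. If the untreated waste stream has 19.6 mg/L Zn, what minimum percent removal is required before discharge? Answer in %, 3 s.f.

5.22 µg/L = 0.00522 mg/L.
Mass balance: 0.087·390.2 = 3.2·Cₑ + 387·0.00522.
Cₑ = (33.95 − 2.02) / 3.2 = 9.977 mg/L.
Required removal = 1 − 9.977/19.6 = 49.1 %.

49.1 %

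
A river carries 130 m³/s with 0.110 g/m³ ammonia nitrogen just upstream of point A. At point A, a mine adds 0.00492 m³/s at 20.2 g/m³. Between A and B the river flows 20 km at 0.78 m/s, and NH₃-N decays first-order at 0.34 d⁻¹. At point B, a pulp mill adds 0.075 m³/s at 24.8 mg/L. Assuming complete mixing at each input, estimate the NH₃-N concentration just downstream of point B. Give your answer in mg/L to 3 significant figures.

0.114 mg/L

After input A: C = (130·0.11 + 0.00492·20.2) / 130 = 0.1108 mg/L.
Over the 20 km reach to input B (t = 2.564e+04 s = 0.2968 d), decay gives C = 0.1108·exp(−0.34·0.2968) = 0.1001 mg/L.
After input B: C = (130·0.1001 + 0.075·24.8) / 130.1 = 0.1144 mg/L.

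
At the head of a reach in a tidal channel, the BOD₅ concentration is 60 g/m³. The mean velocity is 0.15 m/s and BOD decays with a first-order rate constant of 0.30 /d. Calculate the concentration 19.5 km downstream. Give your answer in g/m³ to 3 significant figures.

38.2 g/m³

Travel time t = 19.5 km / 0.15 m/s = 1.95e+04/0.15 = 1.3e+05 s = 1.505 d.
First-order decay: C = 60·exp(−0.30·1.505) = 60·0.6367 = 38.2 g/m³.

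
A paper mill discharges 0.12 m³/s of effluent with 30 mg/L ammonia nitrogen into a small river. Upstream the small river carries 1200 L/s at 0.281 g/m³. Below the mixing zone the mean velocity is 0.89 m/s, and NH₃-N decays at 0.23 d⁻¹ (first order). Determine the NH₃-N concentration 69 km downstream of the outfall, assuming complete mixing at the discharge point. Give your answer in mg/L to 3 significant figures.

2.43 mg/L

1200 L/s = 1.2 m³/s.
After complete mixing, C₀ = (0.12·30 + 1.2·0.281) / 1.32 = 2.983 mg/L.
Travel time t = 6.9e+04 m / 0.89 m/s = 7.753e+04 s = 0.8973 d.
C = 2.983·exp(−0.23·0.8973) = 2.983·0.8135 = 2.427 mg/L.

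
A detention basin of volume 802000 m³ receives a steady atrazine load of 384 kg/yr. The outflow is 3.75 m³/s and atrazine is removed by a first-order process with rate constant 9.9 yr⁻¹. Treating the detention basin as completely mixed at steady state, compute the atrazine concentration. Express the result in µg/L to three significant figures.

3.04 µg/L

Outflow Q = 3.75 m³/s × 3.156e+07 s/yr = 1.183e+08 m³/yr.
Steady-state CSTR mass balance: W = Q·C + k·V·C, so C = W/(Q + kV).
Q + kV = 1.183e+08 + 9.9·802000 = 1.263e+08 m³/yr.
C = 384/1.263e+08 = 3.041e-06 kg/m³ = 0.003041 mg/L = 3.041 µg/L.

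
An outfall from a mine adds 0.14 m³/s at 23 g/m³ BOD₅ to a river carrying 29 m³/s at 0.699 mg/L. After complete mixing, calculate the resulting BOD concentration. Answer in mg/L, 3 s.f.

0.806 mg/L

Conservation of mass across the mixing zone: C = (0.14·23 + 29·0.699) / (0.14 + 29) = 23.49/29.14 = 0.8061 mg/L.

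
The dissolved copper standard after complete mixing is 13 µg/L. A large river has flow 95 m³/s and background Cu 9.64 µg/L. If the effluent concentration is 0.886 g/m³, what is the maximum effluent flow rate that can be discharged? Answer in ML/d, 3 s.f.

31.6 ML/d

9.64 µg/L = 0.00964 mg/L.
13 µg/L = 0.013 mg/L.
Mass balance at complete mixing: C_std·(Q_w + Q_r) = Q_w·C_e + Q_r·C_b.
Rearranging, Q_w = Q_r·(C_std − C_b)/(C_e − C_std) = 95·(0.013 − 0.00964) / (0.886 − 0.013) = 0.3656 m³/s.
= 31.59 ML/d.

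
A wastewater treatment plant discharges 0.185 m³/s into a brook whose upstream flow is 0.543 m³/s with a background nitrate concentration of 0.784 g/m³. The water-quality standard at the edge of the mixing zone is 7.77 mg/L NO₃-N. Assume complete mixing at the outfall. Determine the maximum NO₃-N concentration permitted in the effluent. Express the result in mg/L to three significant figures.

Mass balance: 7.77·0.728 = 0.185·Cₑ + 0.543·0.784.
Cₑ = (5.657 − 0.4257) / 0.185 = 28.27 mg/L.

28.3 mg/L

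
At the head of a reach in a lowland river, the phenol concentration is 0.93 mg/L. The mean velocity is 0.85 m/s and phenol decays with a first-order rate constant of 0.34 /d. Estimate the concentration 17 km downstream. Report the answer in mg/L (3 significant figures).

0.860 mg/L

Travel time t = 17 km / 0.85 m/s = 1.7e+04/0.85 = 2e+04 s = 0.2315 d.
First-order decay: C = 0.93·exp(−0.34·0.2315) = 0.93·0.9243 = 0.8596 mg/L.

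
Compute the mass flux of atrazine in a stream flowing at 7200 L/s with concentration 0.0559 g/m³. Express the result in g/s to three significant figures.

7200 L/s = 7.2 m³/s.
Mass flux = Q·C = 7.2 m³/s × 0.0559 g/m³ = 0.4025 g/s.

0.402 g/s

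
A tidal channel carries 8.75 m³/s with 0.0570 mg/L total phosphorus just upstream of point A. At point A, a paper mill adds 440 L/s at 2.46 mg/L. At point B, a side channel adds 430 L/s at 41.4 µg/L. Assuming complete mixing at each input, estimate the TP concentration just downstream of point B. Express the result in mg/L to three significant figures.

440 L/s = 0.44 m³/s.
After input A: C = (8.75·0.057 + 0.44·2.46) / 9.19 = 0.1721 mg/L.
430 L/s = 0.43 m³/s.
41.4 µg/L = 0.0414 mg/L.
After input B: C = (9.19·0.1721 + 0.43·0.0414) / 9.62 = 0.1662 mg/L.

0.166 mg/L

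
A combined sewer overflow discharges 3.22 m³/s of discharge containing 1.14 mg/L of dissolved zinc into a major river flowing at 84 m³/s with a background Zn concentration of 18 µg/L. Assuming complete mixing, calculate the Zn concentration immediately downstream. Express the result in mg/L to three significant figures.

0.0594 mg/L

18 µg/L = 0.018 mg/L.
Conservation of mass across the mixing zone: C = (3.22·1.14 + 84·0.018) / (3.22 + 84) = 5.183/87.22 = 0.05942 mg/L.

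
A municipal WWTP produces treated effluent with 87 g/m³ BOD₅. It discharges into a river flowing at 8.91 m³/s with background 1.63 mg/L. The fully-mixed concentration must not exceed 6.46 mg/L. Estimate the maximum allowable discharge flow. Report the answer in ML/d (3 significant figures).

Mass balance at complete mixing: C_std·(Q_w + Q_r) = Q_w·C_e + Q_r·C_b.
Rearranging, Q_w = Q_r·(C_std − C_b)/(C_e − C_std) = 8.91·(6.46 − 1.63) / (87 − 6.46) = 0.5343 m³/s.
= 46.17 ML/d.

46.2 ML/d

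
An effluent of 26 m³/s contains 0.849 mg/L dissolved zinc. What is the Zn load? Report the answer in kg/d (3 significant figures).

Mass flux = Q·C = 26 m³/s × 0.849 g/m³ = 22.07 g/s.
= 22.07 g/s × 86.4 = 1907 kg/d.

1910 kg/d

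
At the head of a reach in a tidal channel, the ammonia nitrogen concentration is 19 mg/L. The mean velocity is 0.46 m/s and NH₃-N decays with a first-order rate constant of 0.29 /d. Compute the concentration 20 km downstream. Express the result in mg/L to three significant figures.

Travel time t = 20 km / 0.46 m/s = 2e+04/0.46 = 4.348e+04 s = 0.5032 d.
First-order decay: C = 19·exp(−0.29·0.5032) = 19·0.8642 = 16.42 mg/L.

16.4 mg/L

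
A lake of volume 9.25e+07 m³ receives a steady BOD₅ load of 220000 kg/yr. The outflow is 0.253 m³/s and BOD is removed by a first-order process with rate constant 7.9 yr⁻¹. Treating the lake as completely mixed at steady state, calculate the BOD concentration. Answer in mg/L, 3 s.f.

Outflow Q = 0.253 m³/s × 3.156e+07 s/yr = 7.984e+06 m³/yr.
Steady-state CSTR mass balance: W = Q·C + k·V·C, so C = W/(Q + kV).
Q + kV = 7.984e+06 + 7.9·9.25e+07 = 7.387e+08 m³/yr.
C = 220000/7.387e+08 = 0.0002978 kg/m³ = 0.2978 mg/L.

0.298 mg/L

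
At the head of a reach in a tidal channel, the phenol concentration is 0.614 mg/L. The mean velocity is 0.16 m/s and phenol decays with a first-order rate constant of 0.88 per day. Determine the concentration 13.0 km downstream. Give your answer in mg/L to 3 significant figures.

Travel time t = 13.0 km / 0.16 m/s = 1.3e+04/0.16 = 8.125e+04 s = 0.9404 d.
First-order decay: C = 0.614·exp(−0.88·0.9404) = 0.614·0.4371 = 0.2684 mg/L.

0.268 mg/L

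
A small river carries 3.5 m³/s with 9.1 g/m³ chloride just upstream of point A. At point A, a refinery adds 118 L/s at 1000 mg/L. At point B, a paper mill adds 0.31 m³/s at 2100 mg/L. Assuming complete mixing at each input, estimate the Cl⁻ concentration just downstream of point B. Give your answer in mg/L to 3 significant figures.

204 mg/L

118 L/s = 0.118 m³/s.
After input A: C = (3.5·9.1 + 0.118·1000) / 3.618 = 41.42 mg/L.
After input B: C = (3.618·41.42 + 0.31·2100) / 3.928 = 203.9 mg/L.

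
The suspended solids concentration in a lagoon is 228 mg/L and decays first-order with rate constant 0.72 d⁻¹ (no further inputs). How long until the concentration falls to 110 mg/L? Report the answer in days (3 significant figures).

t = ln(C₀/C)/k = ln(228/110)/0.72 = 0.7289/0.72 = 1.012 d.

1.01 d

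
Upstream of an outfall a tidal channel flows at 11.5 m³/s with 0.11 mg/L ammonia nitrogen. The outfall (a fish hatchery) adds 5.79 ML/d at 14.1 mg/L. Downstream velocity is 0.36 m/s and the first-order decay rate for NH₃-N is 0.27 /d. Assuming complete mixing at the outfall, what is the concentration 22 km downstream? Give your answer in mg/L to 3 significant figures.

5.79 ML/d = 0.06701 m³/s.
After complete mixing, C₀ = (0.06701·14.1 + 11.5·0.11) / 11.57 = 0.1911 mg/L.
Travel time t = 2.2e+04 m / 0.36 m/s = 6.111e+04 s = 0.7073 d.
C = 0.1911·exp(−0.27·0.7073) = 0.1911·0.8262 = 0.1578 mg/L.

0.158 mg/L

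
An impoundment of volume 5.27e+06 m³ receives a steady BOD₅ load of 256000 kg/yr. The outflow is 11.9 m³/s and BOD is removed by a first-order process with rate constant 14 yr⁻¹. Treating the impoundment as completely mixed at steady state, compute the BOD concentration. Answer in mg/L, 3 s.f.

Outflow Q = 11.9 m³/s × 3.156e+07 s/yr = 3.755e+08 m³/yr.
Steady-state CSTR mass balance: W = Q·C + k·V·C, so C = W/(Q + kV).
Q + kV = 3.755e+08 + 14·5.27e+06 = 4.493e+08 m³/yr.
C = 256000/4.493e+08 = 0.0005698 kg/m³ = 0.5698 mg/L.

0.570 mg/L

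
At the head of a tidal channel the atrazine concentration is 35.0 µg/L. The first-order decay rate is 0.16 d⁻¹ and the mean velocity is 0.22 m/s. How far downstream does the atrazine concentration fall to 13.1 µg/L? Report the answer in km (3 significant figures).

117 km

From C = C₀·e^(−kt), t = ln(C₀/C)/k = ln(35.0/13.1)/0.16 = 0.9827/0.16 = 6.142 d.
Distance = v·t = 0.22 m/s × 5.307e+05 s = 1.167e+05 m = 116.7 km.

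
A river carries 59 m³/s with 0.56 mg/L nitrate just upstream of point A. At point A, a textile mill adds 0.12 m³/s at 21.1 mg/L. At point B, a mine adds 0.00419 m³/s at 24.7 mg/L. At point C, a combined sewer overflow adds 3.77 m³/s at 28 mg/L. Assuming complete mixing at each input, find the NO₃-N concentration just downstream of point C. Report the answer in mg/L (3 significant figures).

After input A: C = (59·0.56 + 0.12·21.1) / 59.12 = 0.6017 mg/L.
After input B: C = (59.12·0.6017 + 0.00419·24.7) / 59.12 = 0.6034 mg/L.
After input C: C = (59.12·0.6034 + 3.77·28) / 62.89 = 2.246 mg/L.

2.25 mg/L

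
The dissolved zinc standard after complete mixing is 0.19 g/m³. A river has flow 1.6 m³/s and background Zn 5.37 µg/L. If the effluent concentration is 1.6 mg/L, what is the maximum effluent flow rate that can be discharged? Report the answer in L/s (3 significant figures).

5.37 µg/L = 0.00537 mg/L.
Mass balance at complete mixing: C_std·(Q_w + Q_r) = Q_w·C_e + Q_r·C_b.
Rearranging, Q_w = Q_r·(C_std − C_b)/(C_e − C_std) = 1.6·(0.19 − 0.00537) / (1.6 − 0.19) = 0.2095 m³/s.
= 209.5 L/s.

210 L/s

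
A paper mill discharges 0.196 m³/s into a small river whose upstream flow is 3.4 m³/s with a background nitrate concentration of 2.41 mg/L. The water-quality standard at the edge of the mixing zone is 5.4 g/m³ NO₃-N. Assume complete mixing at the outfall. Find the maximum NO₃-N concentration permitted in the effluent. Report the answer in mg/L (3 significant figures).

57.3 mg/L

Mass balance: 5.4·3.596 = 0.196·Cₑ + 3.4·2.41.
Cₑ = (19.42 − 8.194) / 0.196 = 57.27 mg/L.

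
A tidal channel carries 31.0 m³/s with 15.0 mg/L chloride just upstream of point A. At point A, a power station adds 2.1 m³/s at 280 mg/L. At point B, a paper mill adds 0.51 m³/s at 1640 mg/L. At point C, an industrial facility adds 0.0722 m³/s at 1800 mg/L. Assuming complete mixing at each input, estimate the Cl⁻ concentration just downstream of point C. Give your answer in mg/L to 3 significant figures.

After input A: C = (31·15 + 2.1·280) / 33.1 = 31.81 mg/L.
After input B: C = (33.1·31.81 + 0.51·1640) / 33.61 = 56.22 mg/L.
After input C: C = (33.61·56.22 + 0.0722·1800) / 33.68 = 59.95 mg/L.

60.0 mg/L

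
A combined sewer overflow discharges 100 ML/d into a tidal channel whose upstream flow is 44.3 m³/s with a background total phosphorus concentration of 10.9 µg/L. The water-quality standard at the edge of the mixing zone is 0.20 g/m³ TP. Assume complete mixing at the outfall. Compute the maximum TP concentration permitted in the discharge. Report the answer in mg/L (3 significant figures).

7.44 mg/L

100 ML/d = 1.157 m³/s.
10.9 µg/L = 0.0109 mg/L.
Mass balance: 0.2·45.46 = 1.157·Cₑ + 44.3·0.0109.
Cₑ = (9.091 − 0.4829) / 1.157 = 7.438 mg/L.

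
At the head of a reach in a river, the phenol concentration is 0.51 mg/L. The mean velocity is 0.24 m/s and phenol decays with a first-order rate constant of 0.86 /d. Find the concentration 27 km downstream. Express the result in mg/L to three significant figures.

0.166 mg/L

Travel time t = 27 km / 0.24 m/s = 2.7e+04/0.24 = 1.125e+05 s = 1.302 d.
First-order decay: C = 0.51·exp(−0.86·1.302) = 0.51·0.3263 = 0.1664 mg/L.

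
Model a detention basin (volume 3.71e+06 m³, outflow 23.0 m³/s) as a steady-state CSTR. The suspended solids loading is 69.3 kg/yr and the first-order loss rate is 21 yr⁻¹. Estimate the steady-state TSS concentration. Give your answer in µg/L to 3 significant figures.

0.0862 µg/L

Outflow Q = 23.0 m³/s × 3.156e+07 s/yr = 7.258e+08 m³/yr.
Steady-state CSTR mass balance: W = Q·C + k·V·C, so C = W/(Q + kV).
Q + kV = 7.258e+08 + 21·3.71e+06 = 8.037e+08 m³/yr.
C = 69.3/8.037e+08 = 8.622e-08 kg/m³ = 8.622e-05 mg/L = 0.08622 µg/L.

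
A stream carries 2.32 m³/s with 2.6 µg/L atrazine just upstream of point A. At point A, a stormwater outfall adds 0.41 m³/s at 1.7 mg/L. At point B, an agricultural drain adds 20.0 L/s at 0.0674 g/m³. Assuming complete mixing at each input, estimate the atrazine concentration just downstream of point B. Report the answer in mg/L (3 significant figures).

0.256 mg/L

2.6 µg/L = 0.0026 mg/L.
After input A: C = (2.32·0.0026 + 0.41·1.7) / 2.73 = 0.2575 mg/L.
20.0 L/s = 0.02 m³/s.
After input B: C = (2.73·0.2575 + 0.02·0.0674) / 2.75 = 0.2561 mg/L.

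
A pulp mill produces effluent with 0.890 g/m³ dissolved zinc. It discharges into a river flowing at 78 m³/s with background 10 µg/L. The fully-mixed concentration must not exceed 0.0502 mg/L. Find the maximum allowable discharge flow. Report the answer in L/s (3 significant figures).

10 µg/L = 0.01 mg/L.
Mass balance at complete mixing: C_std·(Q_w + Q_r) = Q_w·C_e + Q_r·C_b.
Rearranging, Q_w = Q_r·(C_std − C_b)/(C_e − C_std) = 78·(0.0502 − 0.01) / (0.89 − 0.0502) = 3.734 m³/s.
= 3734 L/s.

3730 L/s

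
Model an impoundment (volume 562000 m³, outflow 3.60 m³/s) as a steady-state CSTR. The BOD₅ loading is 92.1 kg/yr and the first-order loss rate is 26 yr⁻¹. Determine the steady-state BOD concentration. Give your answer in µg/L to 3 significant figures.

0.718 µg/L

Outflow Q = 3.60 m³/s × 3.156e+07 s/yr = 1.136e+08 m³/yr.
Steady-state CSTR mass balance: W = Q·C + k·V·C, so C = W/(Q + kV).
Q + kV = 1.136e+08 + 26·562000 = 1.282e+08 m³/yr.
C = 92.1/1.282e+08 = 7.183e-07 kg/m³ = 0.0007183 mg/L = 0.7183 µg/L.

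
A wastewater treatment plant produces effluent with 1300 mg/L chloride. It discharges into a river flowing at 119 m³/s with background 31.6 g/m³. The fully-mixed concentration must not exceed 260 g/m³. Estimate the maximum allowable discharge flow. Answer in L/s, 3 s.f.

26100 L/s

Mass balance at complete mixing: C_std·(Q_w + Q_r) = Q_w·C_e + Q_r·C_b.
Rearranging, Q_w = Q_r·(C_std − C_b)/(C_e − C_std) = 119·(260 − 31.6) / (1300 − 260) = 26.13 m³/s.
= 2.613e+04 L/s.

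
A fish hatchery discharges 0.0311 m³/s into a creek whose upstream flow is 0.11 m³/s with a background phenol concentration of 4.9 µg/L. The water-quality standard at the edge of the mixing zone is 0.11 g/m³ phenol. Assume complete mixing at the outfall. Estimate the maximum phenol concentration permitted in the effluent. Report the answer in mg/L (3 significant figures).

0.482 mg/L

4.9 µg/L = 0.0049 mg/L.
Mass balance: 0.11·0.1411 = 0.0311·Cₑ + 0.11·0.0049.
Cₑ = (0.01552 − 0.000539) / 0.0311 = 0.4817 mg/L.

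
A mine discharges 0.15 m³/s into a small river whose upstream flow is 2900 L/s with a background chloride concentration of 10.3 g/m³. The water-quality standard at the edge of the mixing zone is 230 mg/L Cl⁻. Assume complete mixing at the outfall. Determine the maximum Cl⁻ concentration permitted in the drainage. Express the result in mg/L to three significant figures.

4480 mg/L

2900 L/s = 2.9 m³/s.
Mass balance: 230·3.05 = 0.15·Cₑ + 2.9·10.3.
Cₑ = (701.5 − 29.87) / 0.15 = 4478 mg/L.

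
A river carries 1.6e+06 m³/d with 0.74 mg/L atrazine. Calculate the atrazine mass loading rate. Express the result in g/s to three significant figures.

13.7 g/s

1.6e+06 m³/d = 18.52 m³/s.
Mass flux = Q·C = 18.52 m³/s × 0.74 g/m³ = 13.7 g/s.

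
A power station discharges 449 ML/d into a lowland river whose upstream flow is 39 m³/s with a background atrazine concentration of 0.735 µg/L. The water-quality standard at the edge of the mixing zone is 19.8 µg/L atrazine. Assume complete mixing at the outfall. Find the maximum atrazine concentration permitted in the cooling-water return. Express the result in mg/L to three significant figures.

449 ML/d = 5.197 m³/s.
0.735 µg/L = 0.000735 mg/L.
19.8 µg/L = 0.0198 mg/L.
Mass balance: 0.0198·44.2 = 5.197·Cₑ + 39·0.000735.
Cₑ = (0.8751 − 0.02866) / 5.197 = 0.1629 mg/L.

0.163 mg/L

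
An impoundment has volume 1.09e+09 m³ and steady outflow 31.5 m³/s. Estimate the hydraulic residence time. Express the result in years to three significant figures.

Q = 31.5 m³/s × 3.156e+07 s/yr = 9.941e+08 m³/yr.
Hydraulic residence time τ = V/Q = 1.09e+09/9.941e+08 = 1.097 yr.

1.10 yr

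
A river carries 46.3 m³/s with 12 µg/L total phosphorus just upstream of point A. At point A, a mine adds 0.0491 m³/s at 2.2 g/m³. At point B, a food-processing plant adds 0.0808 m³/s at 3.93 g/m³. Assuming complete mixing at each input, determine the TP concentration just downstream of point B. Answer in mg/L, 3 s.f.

12 µg/L = 0.012 mg/L.
After input A: C = (46.3·0.012 + 0.0491·2.2) / 46.35 = 0.01432 mg/L.
After input B: C = (46.35·0.01432 + 0.0808·3.93) / 46.43 = 0.02113 mg/L.

0.0211 mg/L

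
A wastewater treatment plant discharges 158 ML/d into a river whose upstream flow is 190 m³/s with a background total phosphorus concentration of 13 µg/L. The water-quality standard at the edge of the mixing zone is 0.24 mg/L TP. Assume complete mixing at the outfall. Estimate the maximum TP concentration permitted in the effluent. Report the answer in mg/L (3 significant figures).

158 ML/d = 1.829 m³/s.
13 µg/L = 0.013 mg/L.
Mass balance: 0.24·191.8 = 1.829·Cₑ + 190·0.013.
Cₑ = (46.04 − 2.47) / 1.829 = 23.83 mg/L.

23.8 mg/L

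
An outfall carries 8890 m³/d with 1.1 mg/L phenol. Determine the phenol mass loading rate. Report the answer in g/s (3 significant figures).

8890 m³/d = 0.1029 m³/s.
Mass flux = Q·C = 0.1029 m³/s × 1.1 g/m³ = 0.1132 g/s.

0.113 g/s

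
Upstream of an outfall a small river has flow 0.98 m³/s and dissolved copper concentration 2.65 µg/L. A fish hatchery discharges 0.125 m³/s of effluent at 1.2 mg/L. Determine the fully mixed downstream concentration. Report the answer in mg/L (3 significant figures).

0.138 mg/L

2.65 µg/L = 0.00265 mg/L.
Conservation of mass across the mixing zone: C = (0.125·1.2 + 0.98·0.00265) / (0.125 + 0.98) = 0.1526/1.105 = 0.1381 mg/L.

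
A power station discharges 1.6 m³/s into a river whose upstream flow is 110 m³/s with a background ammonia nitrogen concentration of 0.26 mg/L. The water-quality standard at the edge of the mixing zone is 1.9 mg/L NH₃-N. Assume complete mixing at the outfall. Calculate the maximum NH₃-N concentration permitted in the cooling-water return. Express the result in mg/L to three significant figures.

115 mg/L

Mass balance: 1.9·111.6 = 1.6·Cₑ + 110·0.26.
Cₑ = (212 − 28.6) / 1.6 = 114.6 mg/L.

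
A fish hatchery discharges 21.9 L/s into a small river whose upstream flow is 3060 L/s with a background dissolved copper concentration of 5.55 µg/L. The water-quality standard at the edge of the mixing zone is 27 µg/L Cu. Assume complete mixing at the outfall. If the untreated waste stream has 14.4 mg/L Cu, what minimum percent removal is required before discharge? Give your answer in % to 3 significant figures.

21.9 L/s = 0.0219 m³/s.
3060 L/s = 3.06 m³/s.
5.55 µg/L = 0.00555 mg/L.
27 µg/L = 0.027 mg/L.
Mass balance: 0.027·3.082 = 0.0219·Cₑ + 3.06·0.00555.
Cₑ = (0.08321 − 0.01698) / 0.0219 = 3.024 mg/L.
Required removal = 1 − 3.024/14.4 = 79 %.

79.0 %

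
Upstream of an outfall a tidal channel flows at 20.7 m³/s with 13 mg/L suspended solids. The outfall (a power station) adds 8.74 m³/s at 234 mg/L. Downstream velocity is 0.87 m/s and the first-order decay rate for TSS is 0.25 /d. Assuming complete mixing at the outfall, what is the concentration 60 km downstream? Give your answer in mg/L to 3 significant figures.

After complete mixing, C₀ = (8.74·234 + 20.7·13) / 29.44 = 78.61 mg/L.
Travel time t = 6e+04 m / 0.87 m/s = 6.897e+04 s = 0.7982 d.
C = 78.61·exp(−0.25·0.7982) = 78.61·0.8191 = 64.39 mg/L.

64.4 mg/L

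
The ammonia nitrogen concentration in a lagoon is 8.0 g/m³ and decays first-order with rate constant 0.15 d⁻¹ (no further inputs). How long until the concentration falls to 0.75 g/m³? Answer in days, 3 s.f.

t = ln(C₀/C)/k = ln(8.0/0.75)/0.15 = 2.367/0.15 = 15.78 d.

15.8 d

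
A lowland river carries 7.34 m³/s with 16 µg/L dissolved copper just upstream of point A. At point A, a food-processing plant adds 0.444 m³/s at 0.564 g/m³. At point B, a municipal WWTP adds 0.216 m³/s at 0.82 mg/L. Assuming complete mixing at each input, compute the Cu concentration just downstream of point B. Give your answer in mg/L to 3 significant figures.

0.0681 mg/L

16 µg/L = 0.016 mg/L.
After input A: C = (7.34·0.016 + 0.444·0.564) / 7.784 = 0.04726 mg/L.
After input B: C = (7.784·0.04726 + 0.216·0.82) / 8 = 0.06812 mg/L.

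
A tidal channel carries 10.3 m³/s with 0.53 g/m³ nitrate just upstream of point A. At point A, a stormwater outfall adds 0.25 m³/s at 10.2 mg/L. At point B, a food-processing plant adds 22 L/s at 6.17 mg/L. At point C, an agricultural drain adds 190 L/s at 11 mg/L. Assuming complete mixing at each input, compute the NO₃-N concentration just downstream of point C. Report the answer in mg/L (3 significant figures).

After input A: C = (10.3·0.53 + 0.25·10.2) / 10.55 = 0.7591 mg/L.
22 L/s = 0.022 m³/s.
After input B: C = (10.55·0.7591 + 0.022·6.17) / 10.57 = 0.7704 mg/L.
190 L/s = 0.19 m³/s.
After input C: C = (10.57·0.7704 + 0.19·11) / 10.76 = 0.951 mg/L.

0.951 mg/L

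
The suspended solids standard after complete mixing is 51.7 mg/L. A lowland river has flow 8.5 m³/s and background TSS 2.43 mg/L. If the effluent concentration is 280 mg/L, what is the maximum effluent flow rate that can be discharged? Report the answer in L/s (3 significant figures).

1830 L/s

Mass balance at complete mixing: C_std·(Q_w + Q_r) = Q_w·C_e + Q_r·C_b.
Rearranging, Q_w = Q_r·(C_std − C_b)/(C_e − C_std) = 8.5·(51.7 − 2.43) / (280 − 51.7) = 1.834 m³/s.
= 1834 L/s.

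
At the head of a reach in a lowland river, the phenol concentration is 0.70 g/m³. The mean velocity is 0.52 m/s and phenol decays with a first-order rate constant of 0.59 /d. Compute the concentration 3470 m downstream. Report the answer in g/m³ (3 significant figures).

0.669 g/m³

Travel time t = 3470 m / 0.52 m/s = 3470/0.52 = 6673 s = 0.07723 d.
First-order decay: C = 0.70·exp(−0.59·0.07723) = 0.70·0.9555 = 0.6688 g/m³.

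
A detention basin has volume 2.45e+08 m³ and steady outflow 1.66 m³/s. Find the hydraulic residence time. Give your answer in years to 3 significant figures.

4.68 yr

Q = 1.66 m³/s × 3.156e+07 s/yr = 5.239e+07 m³/yr.
Hydraulic residence time τ = V/Q = 2.45e+08/5.239e+07 = 4.677 yr.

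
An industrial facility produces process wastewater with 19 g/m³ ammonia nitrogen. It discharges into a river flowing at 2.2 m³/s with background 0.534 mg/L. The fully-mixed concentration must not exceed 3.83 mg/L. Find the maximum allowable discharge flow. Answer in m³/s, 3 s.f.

Mass balance at complete mixing: C_std·(Q_w + Q_r) = Q_w·C_e + Q_r·C_b.
Rearranging, Q_w = Q_r·(C_std − C_b)/(C_e − C_std) = 2.2·(3.83 − 0.534) / (19 − 3.83) = 0.478 m³/s.

0.478 m³/s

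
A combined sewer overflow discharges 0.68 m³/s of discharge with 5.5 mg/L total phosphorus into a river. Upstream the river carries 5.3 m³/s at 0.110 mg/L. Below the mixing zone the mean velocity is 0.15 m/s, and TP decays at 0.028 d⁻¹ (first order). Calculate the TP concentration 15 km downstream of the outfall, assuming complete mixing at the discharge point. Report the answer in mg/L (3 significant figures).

After complete mixing, C₀ = (0.68·5.5 + 5.3·0.11) / 5.98 = 0.7229 mg/L.
Travel time t = 1.5e+04 m / 0.15 m/s = 1e+05 s = 1.157 d.
C = 0.7229·exp(−0.028·1.157) = 0.7229·0.9681 = 0.6999 mg/L.

0.700 mg/L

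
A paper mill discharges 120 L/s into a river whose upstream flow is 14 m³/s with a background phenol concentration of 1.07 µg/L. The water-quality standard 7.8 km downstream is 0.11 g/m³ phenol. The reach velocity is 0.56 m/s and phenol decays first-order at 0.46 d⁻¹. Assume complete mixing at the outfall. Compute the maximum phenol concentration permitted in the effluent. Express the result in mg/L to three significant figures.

120 L/s = 0.12 m³/s.
1.07 µg/L = 0.00107 mg/L.
Travel time to the compliance point: t = 7800/0.56 = 1.393e+04 s = 0.1612 d; decay factor exp(−0.46·0.1612) = 0.9285.
So the concentration just after mixing may be at most 0.11/0.9285 = 0.1185 mg/L.
Mass balance: 0.1185·14.12 = 0.12·Cₑ + 14·0.00107.
Cₑ = (1.673 − 0.01498) / 0.12 = 13.81 mg/L.

13.8 mg/L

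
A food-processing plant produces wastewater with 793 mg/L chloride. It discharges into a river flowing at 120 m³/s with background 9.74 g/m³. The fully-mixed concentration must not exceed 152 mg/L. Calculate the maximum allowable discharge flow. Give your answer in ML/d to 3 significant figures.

2300 ML/d

Mass balance at complete mixing: C_std·(Q_w + Q_r) = Q_w·C_e + Q_r·C_b.
Rearranging, Q_w = Q_r·(C_std − C_b)/(C_e − C_std) = 120·(152 − 9.74) / (793 − 152) = 26.63 m³/s.
= 2301 ML/d.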